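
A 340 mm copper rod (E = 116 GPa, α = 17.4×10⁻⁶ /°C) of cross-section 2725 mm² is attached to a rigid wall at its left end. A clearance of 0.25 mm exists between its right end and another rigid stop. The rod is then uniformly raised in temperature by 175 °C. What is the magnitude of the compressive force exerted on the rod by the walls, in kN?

P ≈ 730 kN

If the wall were absent the rod would grow by αΔT L = 17.4×10⁻⁶ × 175 × 340 = 1.035 mm.
After closing the 0.25 mm clearance, 1.035 − 0.25 = 0.7853 mm of expansion remains to be suppressed by the wall.
So σ = E(δ_free − g)/L = 116×10³ × 0.7853/340 = 267.9 MPa.
P = σA = 267.9 × 2725 = 730.1 kN.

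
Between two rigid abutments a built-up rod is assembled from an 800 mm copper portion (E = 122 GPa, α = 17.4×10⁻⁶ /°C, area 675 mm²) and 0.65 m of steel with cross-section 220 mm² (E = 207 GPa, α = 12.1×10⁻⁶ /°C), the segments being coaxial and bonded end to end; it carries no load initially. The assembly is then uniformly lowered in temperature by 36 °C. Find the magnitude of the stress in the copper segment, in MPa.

Free thermal contraction of the whole bar: Σ αᵢΔT Lᵢ = 17.4×10⁻⁶×36×800 + 12.1×10⁻⁶×36×650 = 0.7843 mm.
The rigid supports impose zero overall length change; the single axial force P common to all segments must satisfy P Σ Lᵢ/(AᵢEᵢ) = δ_free.
The series flexibility is Σ Lᵢ/(AᵢEᵢ) = 800/(675×122×10³) + 650/(220×207×10³) = 2.399×10⁻⁵ mm/N.
P = 0.7843 / 2.399×10⁻⁵ = 32690 N = 32.69 kN, tensile.
σ_{copper} = P / A = 32690 / 675 = 48.44 MPa.

σ ≈ 48.4 MPa (tensile)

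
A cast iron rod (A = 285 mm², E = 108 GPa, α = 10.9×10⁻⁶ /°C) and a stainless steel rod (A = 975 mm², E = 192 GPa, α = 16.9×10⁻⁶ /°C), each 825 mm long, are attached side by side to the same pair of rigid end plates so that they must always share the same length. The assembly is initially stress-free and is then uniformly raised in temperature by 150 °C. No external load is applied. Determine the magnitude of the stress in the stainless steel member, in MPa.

σ ≈ 24.4 MPa (compressive)

Both members must finish at the same length. With the larger α, the stainless steel tends to over-expand; the plates restrain it, putting the stainless steel in compression and the cast iron in tension. With no external load the two internal forces are equal and opposite, magnitude P.
Equating the net (thermal + elastic) strains gives |α₁ − α₂|·ΔT = P·[1/(A₁E₁) + 1/(A₂E₂)].
|α₁ − α₂|·ΔT = 6×10⁻⁶ × 150 = 0.0009.
1/(A₁E₁) + 1/(A₂E₂) = 1/(285×108×10³) + 1/(975×192×10³) = 3.783×10⁻⁸ N⁻¹.
So P = 0.0009 / 3.783×10⁻⁸ = 23.79 kN.
σ_{stainless steel} = P/A₂ = 23790/975 = 24.4 MPa, compressive.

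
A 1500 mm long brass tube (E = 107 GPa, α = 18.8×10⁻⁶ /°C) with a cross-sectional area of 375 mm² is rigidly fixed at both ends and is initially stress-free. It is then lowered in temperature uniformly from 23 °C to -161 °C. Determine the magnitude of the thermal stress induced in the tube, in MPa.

With length fixed, the mechanical strain must cancel the thermal strain αΔT = 18.8×10⁻⁶ × 184 = 3459.2×10⁻⁶.
Hence σ = E·αΔT = 107×10³ × 3459.2×10⁻⁶ = 370.1 MPa, tensile.

σ ≈ 370 MPa (tensile)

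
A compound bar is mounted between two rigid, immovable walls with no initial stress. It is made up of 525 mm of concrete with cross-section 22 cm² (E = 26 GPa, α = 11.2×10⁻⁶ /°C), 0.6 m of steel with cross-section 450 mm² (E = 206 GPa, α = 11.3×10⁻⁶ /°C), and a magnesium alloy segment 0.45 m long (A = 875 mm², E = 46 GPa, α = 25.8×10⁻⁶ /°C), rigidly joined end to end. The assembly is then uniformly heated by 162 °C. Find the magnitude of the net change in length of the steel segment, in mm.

|ΔL| ≈ 0.15 mm

With the walls removed the bar would change length by δ_free = Σ αᵢΔT Lᵢ = 11.2×10⁻⁶×162×525 + 11.3×10⁻⁶×162×600 + 25.8×10⁻⁶×162×450 = 3.932 mm.
The walls prevent any net length change, so an axial force P (same in every segment) develops. Compatibility: P · Σ Lᵢ/(AᵢEᵢ) = δ_free.
The series flexibility is Σ Lᵢ/(AᵢEᵢ) = 525/(2200×26×10³) + 600/(450×206×10³) + 450/(875×46×10³) = 2.683×10⁻⁵ mm/N.
Hence P = δ_free / Σ(L/AE) = 3.932/2.683×10⁻⁵ = 146.5 kN (compressive).
For the steel segment, free thermal change = 11.3×10⁻⁶×162×600 = 1.098 mm and elastic change from P = 146500×600/(450×206×10³) = 0.9485 mm; these oppose, so the net change is 0.15 mm (segment lengthens).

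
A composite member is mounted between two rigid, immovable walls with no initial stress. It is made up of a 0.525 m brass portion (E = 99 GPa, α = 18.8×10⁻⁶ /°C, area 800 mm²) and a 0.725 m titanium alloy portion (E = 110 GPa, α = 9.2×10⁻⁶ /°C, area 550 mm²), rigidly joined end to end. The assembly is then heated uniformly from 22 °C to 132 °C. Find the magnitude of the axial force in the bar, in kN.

P ≈ 97.8 kN (compressive)

Free thermal expansion of the whole bar: Σ αᵢΔT Lᵢ = 18.8×10⁻⁶×110×525 + 9.2×10⁻⁶×110×725 = 1.819 mm.
The walls prevent any net length change, so an axial force P (same in every segment) develops. Compatibility: P · Σ Lᵢ/(AᵢEᵢ) = δ_free.
Σ Lᵢ/(AᵢEᵢ) = 525/(800×99×10³) + 725/(550×110×10³) = 1.861×10⁻⁵ mm/N.
So P = 1.819 / 1.861×10⁻⁵ = 97.75 kN, compressive.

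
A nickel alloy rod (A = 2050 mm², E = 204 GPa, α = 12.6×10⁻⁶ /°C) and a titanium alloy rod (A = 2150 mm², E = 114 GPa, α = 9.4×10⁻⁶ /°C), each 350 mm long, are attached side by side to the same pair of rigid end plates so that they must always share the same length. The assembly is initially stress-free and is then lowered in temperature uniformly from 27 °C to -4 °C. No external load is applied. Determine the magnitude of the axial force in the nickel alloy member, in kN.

P ≈ 15.3 kN (tensile in the nickel alloy)

Both members must finish at the same length. With the larger α, the nickel alloy tends to over-contract; the plates restrain it, putting the nickel alloy in tension and the titanium alloy in compression. With no external load the two internal forces are equal and opposite, magnitude P.
Setting the final lengths equal and cancelling L: (α₁ − α₂)ΔT = P/(A₁E₁) + P/(A₂E₂).
|α₁ − α₂|·ΔT = 3.2×10⁻⁶ × 31 = 9.92×10⁻⁵.
1/(A₁E₁) + 1/(A₂E₂) = 1/(2050×204×10³) + 1/(2150×114×10³) = 6.471×10⁻⁹ N⁻¹.
So P = 9.92×10⁻⁵ / 6.471×10⁻⁹ = 15.33 kN.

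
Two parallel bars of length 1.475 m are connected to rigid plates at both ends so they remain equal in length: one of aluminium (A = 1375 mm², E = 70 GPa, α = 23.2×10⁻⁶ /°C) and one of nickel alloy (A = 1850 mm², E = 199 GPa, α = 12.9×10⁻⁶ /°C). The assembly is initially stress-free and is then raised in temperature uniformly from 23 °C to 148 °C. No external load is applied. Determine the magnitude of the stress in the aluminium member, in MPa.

σ ≈ 71.4 MPa (compressive)

Equilibrium of a rigid end plate with no external load gives equal and opposite internal forces ±P in the two members. Since α_{aluminium} > α_{nickel alloy}, heating drives the aluminium into compression and the nickel alloy into tension.
Compatibility of the two members (thermal + elastic change equal): (α₁ − α₂)ΔT = P·[1/(A₁E₁) + 1/(A₂E₂)].
|α₁ − α₂|·ΔT = 10.3×10⁻⁶ × 125 = 0.001287.
1/(A₁E₁) + 1/(A₂E₂) = 1/(1375×70×10³) + 1/(1850×199×10³) = 1.311×10⁻⁸ N⁻¹.
So P = 0.001287 / 1.311×10⁻⁸ = 98.24 kN.
σ_{aluminium} = P/A₁ = 98240/1375 = 71.45 MPa, compressive.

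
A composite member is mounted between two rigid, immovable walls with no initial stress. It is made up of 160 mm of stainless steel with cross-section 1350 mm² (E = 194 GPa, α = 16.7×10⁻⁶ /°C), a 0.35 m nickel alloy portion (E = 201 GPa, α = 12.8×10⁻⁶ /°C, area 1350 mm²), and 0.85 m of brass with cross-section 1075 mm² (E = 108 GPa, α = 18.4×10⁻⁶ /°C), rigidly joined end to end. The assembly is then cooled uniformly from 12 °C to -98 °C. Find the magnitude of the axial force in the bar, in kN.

P ≈ 272 kN (tensile)

If the supports were absent, the total length change would be Σ αᵢΔT Lᵢ = 16.7×10⁻⁶×110×160 + 12.8×10⁻⁶×110×350 + 18.4×10⁻⁶×110×850 = 2.507 mm.
The walls prevent any net length change, so an axial force P (same in every segment) develops. Compatibility: P · Σ Lᵢ/(AᵢEᵢ) = δ_free.
The series flexibility is Σ Lᵢ/(AᵢEᵢ) = 160/(1350×194×10³) + 350/(1350×201×10³) + 850/(1075×108×10³) = 9.222×10⁻⁶ mm/N.
P = 2.507 / 9.222×10⁻⁶ = 271900 N = 271.9 kN, tensile.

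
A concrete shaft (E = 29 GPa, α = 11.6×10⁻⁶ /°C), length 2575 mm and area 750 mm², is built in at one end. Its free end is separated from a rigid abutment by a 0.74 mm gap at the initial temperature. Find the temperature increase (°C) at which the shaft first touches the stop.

The gap closes when αΔT L = 0.74 mm, since the shaft is still unstressed at that instant.
So ΔT = g/(αL) = 0.74/(11.6×10⁻⁶ × 2575) = 24.77 °C.

ΔT ≈ 24.8 °C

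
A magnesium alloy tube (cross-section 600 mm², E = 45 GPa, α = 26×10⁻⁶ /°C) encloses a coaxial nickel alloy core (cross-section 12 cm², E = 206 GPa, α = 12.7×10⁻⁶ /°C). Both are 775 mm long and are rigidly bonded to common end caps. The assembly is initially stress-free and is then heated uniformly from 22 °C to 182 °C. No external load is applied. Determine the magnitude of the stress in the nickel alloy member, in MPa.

The magnesium alloy has the larger α, so on heating it would change length more than the nickel alloy if both were free. The rigid plates force a common final length, so the magnesium alloy is put into compression and the nickel alloy into tension, with equal and opposite forces P (no external load).
Setting the final lengths equal and cancelling L: (α₁ − α₂)ΔT = P/(A₁E₁) + P/(A₂E₂).
|α₁ − α₂|·ΔT = 13.3×10⁻⁶ × 160 = 0.002128.
1/(A₁E₁) + 1/(A₂E₂) = 1/(600×45×10³) + 1/(1200×206×10³) = 4.108×10⁻⁸ N⁻¹.
P = 0.002128 / 4.108×10⁻⁸ = 51800 N = 51.8 kN.
σ_{nickel alloy} = P/A₂ = 51800/1200 = 43.17 MPa, tensile.

σ ≈ 43.2 MPa (tensile)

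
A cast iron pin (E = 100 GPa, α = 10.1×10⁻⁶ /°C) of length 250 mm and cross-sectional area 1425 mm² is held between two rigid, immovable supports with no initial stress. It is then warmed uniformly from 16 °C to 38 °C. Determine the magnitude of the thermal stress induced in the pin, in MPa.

The supports are rigid, so the total axial strain is zero. The restrained thermal strain is ε = αΔT = 10.1×10⁻⁶ × 22 = 222.2×10⁻⁶.
The stress required to suppress this strain is σ = Eε = 100×10³ × 222.2×10⁻⁶ = 22.22 MPa, compressive since the pin is trying to expand.

σ ≈ 22.2 MPa (compressive)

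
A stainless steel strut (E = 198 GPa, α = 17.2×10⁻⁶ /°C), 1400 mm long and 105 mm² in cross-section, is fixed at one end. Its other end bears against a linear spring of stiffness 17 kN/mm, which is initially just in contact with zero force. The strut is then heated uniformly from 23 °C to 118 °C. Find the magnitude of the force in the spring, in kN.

Free thermal expansion: δ_free = αΔT L = 17.2×10⁻⁶ × 95 × 1400 = 2.288 mm.
With a force P in the spring, the elastic change of the strut is PL/(AE) and that of the spring is P/k; compatibility requires their sum to equal δ_free.
P [ L/(AE) + 1/k ] = δ_free → P [ 1400/(105×198×10³) + 1/(17×10³) ] = 2.288.
P = 2.288 / 0.0001262 = 18130 N.

P ≈ 18.1 kN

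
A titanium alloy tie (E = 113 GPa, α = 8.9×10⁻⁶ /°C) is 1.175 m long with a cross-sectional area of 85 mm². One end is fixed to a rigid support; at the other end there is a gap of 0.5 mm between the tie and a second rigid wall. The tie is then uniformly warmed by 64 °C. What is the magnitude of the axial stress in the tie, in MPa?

σ ≈ 16.3 MPa (compressive)

Unrestrained expansion: δ_free = αΔT L = 8.9×10⁻⁶ × 64 × 1175 = 0.6693 mm.
This exceeds the 0.5 mm gap, so the wall pushes back. The portion of expansion that must be recovered elastically is δ_free − gap = 0.6693 − 0.5 = 0.1693 mm.
Compatibility: PL/(AE) = 0.1693 mm, so σ = P/A = E × (0.1693/1175) = 16.28 MPa.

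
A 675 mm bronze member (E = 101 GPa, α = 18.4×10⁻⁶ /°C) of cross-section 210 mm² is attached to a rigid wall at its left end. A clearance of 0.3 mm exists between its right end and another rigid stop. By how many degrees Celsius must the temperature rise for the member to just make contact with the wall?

ΔT ≈ 24.2 °C

Contact occurs when the free expansion equals the gap: αΔT L = 0.3 mm.
ΔT = 0.3 / (18.4×10⁻⁶ × 675) = 24.15 °C.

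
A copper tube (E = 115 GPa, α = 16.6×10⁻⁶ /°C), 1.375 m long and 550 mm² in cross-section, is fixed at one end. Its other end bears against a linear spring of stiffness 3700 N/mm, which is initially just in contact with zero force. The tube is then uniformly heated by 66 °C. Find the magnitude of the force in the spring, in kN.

P ≈ 5.16 kN

The unrestrained thermal change is αΔT L = 16.6×10⁻⁶ × 66 × 1375 = 1.506 mm.
With a force P in the spring, the elastic change of the tube is PL/(AE) and that of the spring is P/k; compatibility requires their sum to equal δ_free.
So P = δ_free / [L/(AE) + 1/k] = 1.506 / [ 1375/(550×115×10³) + 1/(3700) ].
P = 1.506 / 0.000292 = 5159 N.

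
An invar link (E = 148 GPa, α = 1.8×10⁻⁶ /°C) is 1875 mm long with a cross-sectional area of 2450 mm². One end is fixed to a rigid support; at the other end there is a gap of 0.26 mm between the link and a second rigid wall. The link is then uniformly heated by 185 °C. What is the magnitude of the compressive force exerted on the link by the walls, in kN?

P ≈ 70.5 kN

Free thermal elongation = αΔT L = 1.8×10⁻⁶ × 185 × 1875 = 0.6244 mm.
After closing the 0.26 mm clearance, 0.6244 − 0.26 = 0.3644 mm of expansion remains to be suppressed by the wall.
So σ = E(δ_free − g)/L = 148×10³ × 0.3644/1875 = 28.76 MPa.
P = σA = 28.76 × 2450 = 70.47 kN.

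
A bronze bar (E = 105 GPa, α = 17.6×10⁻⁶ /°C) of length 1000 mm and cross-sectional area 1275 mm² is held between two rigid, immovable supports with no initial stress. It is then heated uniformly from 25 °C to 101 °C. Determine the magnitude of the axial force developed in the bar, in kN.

P ≈ 179 kN (compressive)

With zero net strain, σ = E·αΔT = 105 GPa × 17.6×10⁻⁶ × 76 = 140.4 MPa.
Then P = σA = 140.4 × 1275 mm² = 179.1 kN, compressive.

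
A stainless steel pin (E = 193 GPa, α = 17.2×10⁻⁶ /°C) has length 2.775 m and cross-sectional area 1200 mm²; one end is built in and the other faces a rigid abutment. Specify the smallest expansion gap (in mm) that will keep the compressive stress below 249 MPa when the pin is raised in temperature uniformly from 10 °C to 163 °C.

With no wall the pin would lengthen by αΔT L = 17.2×10⁻⁶ × 153 × 2775 = 7.303 mm.
A stress of 249 MPa corresponds to the wall pushing the pin back by σL/E = 249×2775/(193×10³) = 3.58 mm.
So the gap has to take up the difference, g_min = δ_free − σL/E = 7.303 − 3.58 = 3.723 mm.

g ≈ 3.72 mm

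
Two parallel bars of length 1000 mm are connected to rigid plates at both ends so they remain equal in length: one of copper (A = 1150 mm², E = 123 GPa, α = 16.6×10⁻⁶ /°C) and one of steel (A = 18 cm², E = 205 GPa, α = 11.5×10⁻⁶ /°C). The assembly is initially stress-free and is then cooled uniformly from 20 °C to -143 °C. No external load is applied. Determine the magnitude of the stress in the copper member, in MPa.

Both members must finish at the same length. With the larger α, the copper tends to over-contract; the plates restrain it, putting the copper in tension and the steel in compression. With no external load the two internal forces are equal and opposite, magnitude P.
Equating the net (thermal + elastic) strains gives |α₁ − α₂|·ΔT = P·[1/(A₁E₁) + 1/(A₂E₂)].
|α₁ − α₂|·ΔT = 5.1×10⁻⁶ × 163 = 0.0008313.
1/(A₁E₁) + 1/(A₂E₂) = 1/(1150×123×10³) + 1/(1800×205×10³) = 9.78×10⁻⁹ N⁻¹.
So P = 0.0008313 / 9.78×10⁻⁹ = 85 kN.
σ_{copper} = P/A₁ = 85000/1150 = 73.92 MPa, tensile.

σ ≈ 73.9 MPa (tensile)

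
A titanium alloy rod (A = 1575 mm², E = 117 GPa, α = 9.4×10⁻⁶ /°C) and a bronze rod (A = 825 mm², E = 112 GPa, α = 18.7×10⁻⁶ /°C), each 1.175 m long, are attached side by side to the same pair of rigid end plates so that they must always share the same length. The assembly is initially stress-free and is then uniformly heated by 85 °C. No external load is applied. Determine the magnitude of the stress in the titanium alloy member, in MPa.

Both members must finish at the same length. With the larger α, the bronze tends to over-expand; the plates restrain it, putting the bronze in compression and the titanium alloy in tension. With no external load the two internal forces are equal and opposite, magnitude P.
Setting the final lengths equal and cancelling L: (α₁ − α₂)ΔT = P/(A₁E₁) + P/(A₂E₂).
|α₁ − α₂|·ΔT = 9.3×10⁻⁶ × 85 = 0.0007905.
1/(A₁E₁) + 1/(A₂E₂) = 1/(1575×117×10³) + 1/(825×112×10³) = 1.625×10⁻⁸ N⁻¹.
So P = 0.0007905 / 1.625×10⁻⁸ = 48.65 kN.
σ_{titanium alloy} = P/A₁ = 48650/1575 = 30.89 MPa, tensile.

σ ≈ 30.9 MPa (tensile)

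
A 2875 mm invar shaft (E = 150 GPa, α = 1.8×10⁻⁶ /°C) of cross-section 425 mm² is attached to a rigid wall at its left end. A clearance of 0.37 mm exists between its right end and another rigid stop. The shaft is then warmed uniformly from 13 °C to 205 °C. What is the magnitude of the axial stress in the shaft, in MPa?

σ ≈ 32.5 MPa (compressive)

Unrestrained expansion: δ_free = αΔT L = 1.8×10⁻⁶ × 192 × 2875 = 0.9936 mm.
After closing the 0.37 mm clearance, 0.9936 − 0.37 = 0.6236 mm of expansion remains to be suppressed by the wall.
So σ = E(δ_free − g)/L = 150×10³ × 0.6236/2875 = 32.54 MPa.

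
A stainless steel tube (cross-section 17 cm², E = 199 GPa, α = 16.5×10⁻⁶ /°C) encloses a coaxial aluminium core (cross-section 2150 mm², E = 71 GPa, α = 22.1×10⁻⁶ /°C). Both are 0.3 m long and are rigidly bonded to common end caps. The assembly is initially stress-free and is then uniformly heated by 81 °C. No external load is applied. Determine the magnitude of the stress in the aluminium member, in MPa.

σ ≈ 22.2 MPa (compressive)

Both members must finish at the same length. With the larger α, the aluminium tends to over-expand; the plates restrain it, putting the aluminium in compression and the stainless steel in tension. With no external load the two internal forces are equal and opposite, magnitude P.
Setting the final lengths equal and cancelling L: (α₁ − α₂)ΔT = P/(A₁E₁) + P/(A₂E₂).
|α₁ − α₂|·ΔT = 5.6×10⁻⁶ × 81 = 0.0004536.
1/(A₁E₁) + 1/(A₂E₂) = 1/(1700×199×10³) + 1/(2150×71×10³) = 9.507×10⁻⁹ N⁻¹.
So P = 0.0004536 / 9.507×10⁻⁹ = 47.71 kN.
σ_{aluminium} = P/A₂ = 47710/2150 = 22.19 MPa, compressive.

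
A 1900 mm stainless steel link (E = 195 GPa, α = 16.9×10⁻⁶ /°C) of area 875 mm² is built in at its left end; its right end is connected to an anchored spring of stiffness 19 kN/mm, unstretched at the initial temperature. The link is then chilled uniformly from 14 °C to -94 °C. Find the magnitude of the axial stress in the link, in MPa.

If the spring were absent the link would shorten by αΔT L = 16.9×10⁻⁶ × 108 × 1900 = 3.468 mm.
With a force P in the spring, the elastic change of the link is PL/(AE) and that of the spring is P/k; compatibility requires their sum to equal δ_free.
So P = δ_free / [L/(AE) + 1/k] = 3.468 / [ 1900/(875×195×10³) + 1/(19×10³) ].
P = 3.468 / 6.377×10⁻⁵ = 54380 N.
σ = P/A = 54380/875 = 62.15 MPa.

σ ≈ 62.2 MPa (tensile)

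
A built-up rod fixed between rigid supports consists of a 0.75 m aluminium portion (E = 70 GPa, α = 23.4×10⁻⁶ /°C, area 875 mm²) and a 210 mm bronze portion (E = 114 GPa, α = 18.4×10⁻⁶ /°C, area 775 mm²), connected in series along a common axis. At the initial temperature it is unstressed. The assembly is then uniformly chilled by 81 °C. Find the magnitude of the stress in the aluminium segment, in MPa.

σ ≈ 136 MPa (tensile)

If the supports were absent, the total length change would be Σ αᵢΔT Lᵢ = 23.4×10⁻⁶×81×750 + 18.4×10⁻⁶×81×210 = 1.735 mm.
Since the ends are fixed, an axial force P builds up, equal in every segment, with P · Σ Lᵢ/(AᵢEᵢ) = δ_free.
Σ Lᵢ/(AᵢEᵢ) = 750/(875×70×10³) + 210/(775×114×10³) = 1.462×10⁻⁵ mm/N.
So P = 1.735 / 1.462×10⁻⁵ = 118.6 kN, tensile.
σ_{aluminium} = P / A = 118600 / 875 = 135.6 MPa.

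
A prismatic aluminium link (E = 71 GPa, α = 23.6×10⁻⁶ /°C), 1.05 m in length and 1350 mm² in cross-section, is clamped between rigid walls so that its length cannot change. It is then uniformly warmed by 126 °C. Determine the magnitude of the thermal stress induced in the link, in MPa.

With length fixed, the mechanical strain must cancel the thermal strain αΔT = 23.6×10⁻⁶ × 126 = 2973.6×10⁻⁶.
σ = EαΔT = 71×10³ × 23.6×10⁻⁶ × 126 = 211.1 MPa (compressive; the link is trying to expand).

σ ≈ 211 MPa (compressive)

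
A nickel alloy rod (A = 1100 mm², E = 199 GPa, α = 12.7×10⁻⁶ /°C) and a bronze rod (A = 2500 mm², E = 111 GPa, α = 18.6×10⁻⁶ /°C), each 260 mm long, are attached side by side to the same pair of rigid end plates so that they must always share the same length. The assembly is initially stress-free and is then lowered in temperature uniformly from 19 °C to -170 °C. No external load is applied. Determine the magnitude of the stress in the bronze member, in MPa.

σ ≈ 54.6 MPa (tensile)

The bronze has the larger α, so on cooling it would change length more than the nickel alloy if both were free. The rigid plates force a common final length, so the bronze is put into tension and the nickel alloy into compression, with equal and opposite forces P (no external load).
Compatibility of the two members (thermal + elastic change equal): (α₁ − α₂)ΔT = P·[1/(A₁E₁) + 1/(A₂E₂)].
|α₁ − α₂|·ΔT = 5.9×10⁻⁶ × 189 = 0.001115.
1/(A₁E₁) + 1/(A₂E₂) = 1/(1100×199×10³) + 1/(2500×111×10³) = 8.172×10⁻⁹ N⁻¹.
P = 0.001115 / 8.172×10⁻⁹ = 136500 N = 136.5 kN.
σ_{bronze} = P/A₂ = 136500/2500 = 54.58 MPa, tensile.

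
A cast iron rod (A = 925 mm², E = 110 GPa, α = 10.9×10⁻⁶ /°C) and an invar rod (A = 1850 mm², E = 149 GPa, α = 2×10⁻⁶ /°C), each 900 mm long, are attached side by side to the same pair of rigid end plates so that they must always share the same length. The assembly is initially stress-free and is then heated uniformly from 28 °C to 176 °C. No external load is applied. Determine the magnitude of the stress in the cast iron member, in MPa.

Both members must finish at the same length. With the larger α, the cast iron tends to over-expand; the plates restrain it, putting the cast iron in compression and the invar in tension. With no external load the two internal forces are equal and opposite, magnitude P.
Compatibility of the two members (thermal + elastic change equal): (α₁ − α₂)ΔT = P·[1/(A₁E₁) + 1/(A₂E₂)].
|α₁ − α₂|·ΔT = 8.9×10⁻⁶ × 148 = 0.001317.
1/(A₁E₁) + 1/(A₂E₂) = 1/(925×110×10³) + 1/(1850×149×10³) = 1.346×10⁻⁸ N⁻¹.
So P = 0.001317 / 1.346×10⁻⁸ = 97.89 kN.
σ_{cast iron} = P/A₁ = 97890/925 = 105.8 MPa, compressive.

σ ≈ 106 MPa (compressive)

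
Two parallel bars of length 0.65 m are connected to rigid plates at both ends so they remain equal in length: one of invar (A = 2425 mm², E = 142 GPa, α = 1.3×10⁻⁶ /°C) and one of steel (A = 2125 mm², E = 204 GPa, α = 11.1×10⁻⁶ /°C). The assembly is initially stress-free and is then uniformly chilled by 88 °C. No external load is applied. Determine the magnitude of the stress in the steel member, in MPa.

σ ≈ 77.9 MPa (tensile)

Equilibrium of a rigid end plate with no external load gives equal and opposite internal forces ±P in the two members. Since α_{steel} > α_{invar}, cooling drives the steel into tension and the invar into compression.
Setting the final lengths equal and cancelling L: (α₁ − α₂)ΔT = P/(A₁E₁) + P/(A₂E₂).
|α₁ − α₂|·ΔT = 9.8×10⁻⁶ × 88 = 0.0008624.
1/(A₁E₁) + 1/(A₂E₂) = 1/(2425×142×10³) + 1/(2125×204×10³) = 5.211×10⁻⁹ N⁻¹.
P = 0.0008624 / 5.211×10⁻⁹ = 165500 N = 165.5 kN.
σ_{steel} = P/A₂ = 165500/2125 = 77.88 MPa, tensile.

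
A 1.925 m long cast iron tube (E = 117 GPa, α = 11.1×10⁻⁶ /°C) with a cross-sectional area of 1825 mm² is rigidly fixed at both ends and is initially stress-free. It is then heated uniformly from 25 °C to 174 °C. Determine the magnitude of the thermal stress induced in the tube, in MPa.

σ ≈ 194 MPa (compressive)

With length fixed, the mechanical strain must cancel the thermal strain αΔT = 11.1×10⁻⁶ × 149 = 1653.9×10⁻⁶.
The stress required to suppress this strain is σ = Eε = 117×10³ × 1653.9×10⁻⁶ = 193.5 MPa, compressive since the tube is trying to expand.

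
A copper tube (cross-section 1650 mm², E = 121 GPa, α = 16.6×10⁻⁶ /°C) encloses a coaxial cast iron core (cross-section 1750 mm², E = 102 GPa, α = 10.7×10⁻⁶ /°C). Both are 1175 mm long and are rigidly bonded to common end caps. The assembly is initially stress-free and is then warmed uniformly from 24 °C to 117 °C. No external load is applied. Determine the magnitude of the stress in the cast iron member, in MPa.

Both members must finish at the same length. With the larger α, the copper tends to over-expand; the plates restrain it, putting the copper in compression and the cast iron in tension. With no external load the two internal forces are equal and opposite, magnitude P.
Compatibility of the two members (thermal + elastic change equal): (α₁ − α₂)ΔT = P·[1/(A₁E₁) + 1/(A₂E₂)].
|α₁ − α₂|·ΔT = 5.9×10⁻⁶ × 93 = 0.0005487.
1/(A₁E₁) + 1/(A₂E₂) = 1/(1650×121×10³) + 1/(1750×102×10³) = 1.061×10⁻⁸ N⁻¹.
So P = 0.0005487 / 1.061×10⁻⁸ = 51.71 kN.
σ_{cast iron} = P/A₂ = 51710/1750 = 29.55 MPa, tensile.

σ ≈ 29.5 MPa (tensile)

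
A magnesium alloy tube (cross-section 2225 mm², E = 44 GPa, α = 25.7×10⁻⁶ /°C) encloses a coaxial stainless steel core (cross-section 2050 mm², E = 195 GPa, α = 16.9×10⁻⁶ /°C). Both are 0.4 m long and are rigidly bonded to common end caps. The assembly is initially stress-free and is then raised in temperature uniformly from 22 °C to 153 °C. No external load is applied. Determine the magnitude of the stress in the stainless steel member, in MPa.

σ ≈ 44.2 MPa (tensile)

Both members must finish at the same length. With the larger α, the magnesium alloy tends to over-expand; the plates restrain it, putting the magnesium alloy in compression and the stainless steel in tension. With no external load the two internal forces are equal and opposite, magnitude P.
Compatibility of the two members (thermal + elastic change equal): (α₁ − α₂)ΔT = P·[1/(A₁E₁) + 1/(A₂E₂)].
|α₁ − α₂|·ΔT = 8.8×10⁻⁶ × 131 = 0.001153.
1/(A₁E₁) + 1/(A₂E₂) = 1/(2225×44×10³) + 1/(2050×195×10³) = 1.272×10⁻⁸ N⁻¹.
So P = 0.001153 / 1.272×10⁻⁸ = 90.66 kN.
σ_{stainless steel} = P/A₂ = 90660/2050 = 44.22 MPa, tensile.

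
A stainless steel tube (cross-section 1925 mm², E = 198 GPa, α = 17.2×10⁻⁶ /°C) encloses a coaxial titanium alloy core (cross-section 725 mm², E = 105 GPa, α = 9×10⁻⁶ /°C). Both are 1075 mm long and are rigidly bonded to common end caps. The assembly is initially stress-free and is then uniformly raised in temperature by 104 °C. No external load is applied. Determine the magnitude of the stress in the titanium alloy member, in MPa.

Equilibrium of a rigid end plate with no external load gives equal and opposite internal forces ±P in the two members. Since α_{stainless steel} > α_{titanium alloy}, heating drives the stainless steel into compression and the titanium alloy into tension.
Compatibility of the two members (thermal + elastic change equal): (α₁ − α₂)ΔT = P·[1/(A₁E₁) + 1/(A₂E₂)].
|α₁ − α₂|·ΔT = 8.2×10⁻⁶ × 104 = 0.0008528.
1/(A₁E₁) + 1/(A₂E₂) = 1/(1925×198×10³) + 1/(725×105×10³) = 1.576×10⁻⁸ N⁻¹.
So P = 0.0008528 / 1.576×10⁻⁸ = 54.11 kN.
σ_{titanium alloy} = P/A₂ = 54110/725 = 74.64 MPa, tensile.

σ ≈ 74.6 MPa (tensile)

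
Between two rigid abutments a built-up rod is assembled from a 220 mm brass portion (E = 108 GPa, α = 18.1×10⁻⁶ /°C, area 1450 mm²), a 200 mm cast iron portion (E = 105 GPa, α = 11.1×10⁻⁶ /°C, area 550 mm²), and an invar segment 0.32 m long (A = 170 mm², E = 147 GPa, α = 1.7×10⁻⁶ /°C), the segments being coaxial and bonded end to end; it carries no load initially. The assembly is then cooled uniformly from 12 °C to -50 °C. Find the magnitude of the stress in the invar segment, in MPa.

If the supports were absent, the total length change would be Σ αᵢΔT Lᵢ = 18.1×10⁻⁶×62×220 + 11.1×10⁻⁶×62×200 + 1.7×10⁻⁶×62×320 = 0.4183 mm.
Since the ends are fixed, an axial force P builds up, equal in every segment, with P · Σ Lᵢ/(AᵢEᵢ) = δ_free.
The series flexibility is Σ Lᵢ/(AᵢEᵢ) = 220/(1450×108×10³) + 200/(550×105×10³) + 320/(170×147×10³) = 1.767×10⁻⁵ mm/N.
Hence P = δ_free / Σ(L/AE) = 0.4183/1.767×10⁻⁵ = 23.67 kN (tensile).
σ_{invar} = P / A = 23670 / 170 = 139.2 MPa.

σ ≈ 139 MPa (tensile)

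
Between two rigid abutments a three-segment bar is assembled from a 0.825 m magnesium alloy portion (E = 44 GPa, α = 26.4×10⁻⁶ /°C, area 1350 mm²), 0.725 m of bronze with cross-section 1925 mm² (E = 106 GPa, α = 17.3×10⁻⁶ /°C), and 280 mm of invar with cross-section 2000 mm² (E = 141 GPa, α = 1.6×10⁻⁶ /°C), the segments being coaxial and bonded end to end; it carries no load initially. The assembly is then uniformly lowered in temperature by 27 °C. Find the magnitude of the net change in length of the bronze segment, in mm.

|ΔL| ≈ 0.158 mm

Free thermal contraction of the whole bar: Σ αᵢΔT Lᵢ = 26.4×10⁻⁶×27×825 + 17.3×10⁻⁶×27×725 + 1.6×10⁻⁶×27×280 = 0.9388 mm.
The walls prevent any net length change, so an axial force P (same in every segment) develops. Compatibility: P · Σ Lᵢ/(AᵢEᵢ) = δ_free.
Σ Lᵢ/(AᵢEᵢ) = 825/(1350×44×10³) + 725/(1925×106×10³) + 280/(2000×141×10³) = 1.843×10⁻⁵ mm/N.
P = 0.9388 / 1.843×10⁻⁵ = 50930 N = 50.93 kN, tensile.
For the bronze segment, free thermal change = 17.3×10⁻⁶×27×725 = 0.3386 mm and elastic change from P = 50930×725/(1925×106×10³) = 0.1809 mm; these oppose, so the net change is 0.158 mm (segment shortens).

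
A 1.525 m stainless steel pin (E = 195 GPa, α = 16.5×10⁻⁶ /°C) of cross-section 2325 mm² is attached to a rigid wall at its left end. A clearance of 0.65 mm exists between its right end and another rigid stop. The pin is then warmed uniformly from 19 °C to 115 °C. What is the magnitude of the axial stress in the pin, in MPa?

If the wall were absent the pin would grow by αΔT L = 16.5×10⁻⁶ × 96 × 1525 = 2.416 mm.
The gap closes (δ_free > 0.65 mm) and the wall then resists a further 2.416 − 0.65 = 1.766 mm of expansion.
So σ = E(δ_free − g)/L = 195×10³ × 1.766/1525 = 225.8 MPa.

σ ≈ 226 MPa (compressive)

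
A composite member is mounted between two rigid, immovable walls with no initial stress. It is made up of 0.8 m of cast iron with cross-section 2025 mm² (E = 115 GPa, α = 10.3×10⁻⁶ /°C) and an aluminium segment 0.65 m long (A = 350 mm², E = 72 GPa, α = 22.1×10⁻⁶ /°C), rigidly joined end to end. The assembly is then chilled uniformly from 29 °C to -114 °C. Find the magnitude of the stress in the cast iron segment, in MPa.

With the walls removed the bar would change length by δ_free = Σ αᵢΔT Lᵢ = 10.3×10⁻⁶×143×800 + 22.1×10⁻⁶×143×650 = 3.233 mm.
The walls prevent any net length change, so an axial force P (same in every segment) develops. Compatibility: P · Σ Lᵢ/(AᵢEᵢ) = δ_free.
Σ Lᵢ/(AᵢEᵢ) = 800/(2025×115×10³) + 650/(350×72×10³) = 2.923×10⁻⁵ mm/N.
So P = 3.233 / 2.923×10⁻⁵ = 110.6 kN, tensile.
σ_{cast iron} = P / A = 110600 / 2025 = 54.61 MPa.

σ ≈ 54.6 MPa (tensile)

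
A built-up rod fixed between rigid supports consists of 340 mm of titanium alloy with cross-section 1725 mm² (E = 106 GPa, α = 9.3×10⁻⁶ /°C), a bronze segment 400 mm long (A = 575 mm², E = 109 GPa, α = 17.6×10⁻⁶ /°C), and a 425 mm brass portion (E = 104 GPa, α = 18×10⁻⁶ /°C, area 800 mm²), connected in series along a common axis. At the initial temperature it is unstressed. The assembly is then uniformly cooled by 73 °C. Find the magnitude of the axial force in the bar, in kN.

With the walls removed the bar would change length by δ_free = Σ αᵢΔT Lᵢ = 9.3×10⁻⁶×73×340 + 17.6×10⁻⁶×73×400 + 18×10⁻⁶×73×425 = 1.303 mm.
The rigid supports impose zero overall length change; the single axial force P common to all segments must satisfy P Σ Lᵢ/(AᵢEᵢ) = δ_free.
Σ Lᵢ/(AᵢEᵢ) = 340/(1725×106×10³) + 400/(575×109×10³) + 425/(800×104×10³) = 1.335×10⁻⁵ mm/N.
P = 1.303 / 1.335×10⁻⁵ = 97620 N = 97.62 kN, tensile.

P ≈ 97.6 kN (tensile)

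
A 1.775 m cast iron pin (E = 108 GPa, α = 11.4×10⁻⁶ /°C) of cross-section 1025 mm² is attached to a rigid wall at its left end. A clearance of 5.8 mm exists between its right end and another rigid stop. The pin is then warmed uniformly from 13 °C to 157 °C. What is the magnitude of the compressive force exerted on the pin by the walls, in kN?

Unrestrained expansion: δ_free = αΔT L = 11.4×10⁻⁶ × 144 × 1775 = 2.914 mm.
Since δ_free = 2.91 mm is less than the 5.8 mm gap, the pin never touches the wall. No axial force develops.

P ≈ 0 kN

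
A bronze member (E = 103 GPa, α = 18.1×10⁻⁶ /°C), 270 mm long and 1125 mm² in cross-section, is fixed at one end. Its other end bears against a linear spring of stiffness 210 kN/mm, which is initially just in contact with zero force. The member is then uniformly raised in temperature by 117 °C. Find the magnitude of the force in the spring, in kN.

The unrestrained thermal change is αΔT L = 18.1×10⁻⁶ × 117 × 270 = 0.5718 mm.
Let P be the compressive force at the spring. The member shortens elastically by PL/(AE) and the spring compresses by P/k; together these equal δ_free.
P [ L/(AE) + 1/k ] = δ_free → P [ 270/(1125×103×10³) + 1/(210×10³) ] = 0.5718.
P = 0.5718 / 7.092×10⁻⁶ = 80620 N.

P ≈ 80.6 kN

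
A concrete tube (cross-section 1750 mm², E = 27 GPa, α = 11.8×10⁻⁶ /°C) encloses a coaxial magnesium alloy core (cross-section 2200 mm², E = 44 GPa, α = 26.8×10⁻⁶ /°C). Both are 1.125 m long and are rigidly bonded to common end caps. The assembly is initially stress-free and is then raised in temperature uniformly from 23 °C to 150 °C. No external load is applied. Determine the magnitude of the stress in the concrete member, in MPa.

The magnesium alloy has the larger α, so on heating it would change length more than the concrete if both were free. The rigid plates force a common final length, so the magnesium alloy is put into compression and the concrete into tension, with equal and opposite forces P (no external load).
Equating the net (thermal + elastic) strains gives |α₁ − α₂|·ΔT = P·[1/(A₁E₁) + 1/(A₂E₂)].
|α₁ − α₂|·ΔT = 15×10⁻⁶ × 127 = 0.001905.
1/(A₁E₁) + 1/(A₂E₂) = 1/(1750×27×10³) + 1/(2200×44×10³) = 3.149×10⁻⁸ N⁻¹.
So P = 0.001905 / 3.149×10⁻⁸ = 60.49 kN.
σ_{concrete} = P/A₁ = 60490/1750 = 34.56 MPa, tensile.

σ ≈ 34.6 MPa (tensile)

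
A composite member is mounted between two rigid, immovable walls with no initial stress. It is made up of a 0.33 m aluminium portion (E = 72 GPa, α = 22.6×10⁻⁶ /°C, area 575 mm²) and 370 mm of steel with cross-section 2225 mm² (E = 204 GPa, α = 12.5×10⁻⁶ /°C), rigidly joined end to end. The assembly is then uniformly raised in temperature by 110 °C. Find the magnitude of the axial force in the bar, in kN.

With the walls removed the bar would change length by δ_free = Σ αᵢΔT Lᵢ = 22.6×10⁻⁶×110×330 + 12.5×10⁻⁶×110×370 = 1.329 mm.
Since the ends are fixed, an axial force P builds up, equal in every segment, with P · Σ Lᵢ/(AᵢEᵢ) = δ_free.
Σ Lᵢ/(AᵢEᵢ) = 330/(575×72×10³) + 370/(2225×204×10³) = 8.786×10⁻⁶ mm/N.
So P = 1.329 / 8.786×10⁻⁶ = 151.3 kN, compressive.

P ≈ 151 kN (compressive)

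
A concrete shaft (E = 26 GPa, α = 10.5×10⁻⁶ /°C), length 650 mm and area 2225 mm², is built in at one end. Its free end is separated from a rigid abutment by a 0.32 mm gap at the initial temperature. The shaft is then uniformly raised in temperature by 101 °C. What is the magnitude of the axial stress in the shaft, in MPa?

σ ≈ 14.8 MPa (compressive)

If the wall were absent the shaft would grow by αΔT L = 10.5×10⁻⁶ × 101 × 650 = 0.6893 mm.
The gap closes (δ_free > 0.32 mm) and the wall then resists a further 0.6893 − 0.32 = 0.3693 mm of expansion.
That suppressed elongation corresponds to σ = E·Δ/L = 26×10³ × 0.3693/650 = 14.77 MPa.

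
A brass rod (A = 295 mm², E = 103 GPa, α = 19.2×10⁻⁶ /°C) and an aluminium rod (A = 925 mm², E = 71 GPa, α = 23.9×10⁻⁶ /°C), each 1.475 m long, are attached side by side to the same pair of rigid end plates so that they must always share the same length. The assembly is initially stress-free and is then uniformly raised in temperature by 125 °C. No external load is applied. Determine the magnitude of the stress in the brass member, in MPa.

σ ≈ 41.4 MPa (tensile)

Equilibrium of a rigid end plate with no external load gives equal and opposite internal forces ±P in the two members. Since α_{aluminium} > α_{brass}, heating drives the aluminium into compression and the brass into tension.
Setting the final lengths equal and cancelling L: (α₁ − α₂)ΔT = P/(A₁E₁) + P/(A₂E₂).
|α₁ − α₂|·ΔT = 4.7×10⁻⁶ × 125 = 0.0005875.
1/(A₁E₁) + 1/(A₂E₂) = 1/(295×103×10³) + 1/(925×71×10³) = 4.814×10⁻⁸ N⁻¹.
P = 0.0005875 / 4.814×10⁻⁸ = 12200 N = 12.2 kN.
σ_{brass} = P/A₁ = 12200/295 = 41.37 MPa, tensile.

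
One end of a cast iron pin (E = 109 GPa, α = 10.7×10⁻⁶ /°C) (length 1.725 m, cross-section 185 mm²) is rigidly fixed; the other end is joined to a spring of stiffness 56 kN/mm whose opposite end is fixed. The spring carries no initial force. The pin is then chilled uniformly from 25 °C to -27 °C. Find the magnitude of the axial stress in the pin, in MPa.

The unrestrained thermal change is αΔT L = 10.7×10⁻⁶ × 52 × 1725 = 0.9598 mm.
Let P be the tensile force in the spring. The pin extends elastically by PL/(AE) and the spring stretches by P/k; together these equal δ_free.
P [ L/(AE) + 1/k ] = δ_free → P [ 1725/(185×109×10³) + 1/(56×10³) ] = 0.9598.
P = 0.9598 / 0.0001034 = 9282 N.
σ = P/A = 9282/185 = 50.17 MPa.

σ ≈ 50.2 MPa (tensile)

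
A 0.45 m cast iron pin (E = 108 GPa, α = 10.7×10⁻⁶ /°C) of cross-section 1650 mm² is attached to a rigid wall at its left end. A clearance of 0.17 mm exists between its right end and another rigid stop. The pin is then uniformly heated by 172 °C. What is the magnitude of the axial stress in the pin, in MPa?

Free thermal elongation = αΔT L = 10.7×10⁻⁶ × 172 × 450 = 0.8282 mm.
The gap closes (δ_free > 0.17 mm) and the wall then resists a further 0.8282 − 0.17 = 0.6582 mm of expansion.
That suppressed elongation corresponds to σ = E·Δ/L = 108×10³ × 0.6582/450 = 158 MPa.

σ ≈ 158 MPa (compressive)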